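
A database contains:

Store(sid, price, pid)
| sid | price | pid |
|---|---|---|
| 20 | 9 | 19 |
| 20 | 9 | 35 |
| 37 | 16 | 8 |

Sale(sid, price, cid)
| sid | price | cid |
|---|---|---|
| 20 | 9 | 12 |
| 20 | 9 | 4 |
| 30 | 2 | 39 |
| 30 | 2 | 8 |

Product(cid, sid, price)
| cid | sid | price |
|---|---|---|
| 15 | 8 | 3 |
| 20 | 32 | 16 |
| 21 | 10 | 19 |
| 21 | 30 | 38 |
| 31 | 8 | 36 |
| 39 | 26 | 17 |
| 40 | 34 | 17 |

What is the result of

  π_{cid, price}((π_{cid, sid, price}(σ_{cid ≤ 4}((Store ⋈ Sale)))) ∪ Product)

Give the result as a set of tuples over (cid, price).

{(15, 3), (20, 16), (21, 19), (21, 38), (31, 36), (39, 17), (4, 9), (40, 17)}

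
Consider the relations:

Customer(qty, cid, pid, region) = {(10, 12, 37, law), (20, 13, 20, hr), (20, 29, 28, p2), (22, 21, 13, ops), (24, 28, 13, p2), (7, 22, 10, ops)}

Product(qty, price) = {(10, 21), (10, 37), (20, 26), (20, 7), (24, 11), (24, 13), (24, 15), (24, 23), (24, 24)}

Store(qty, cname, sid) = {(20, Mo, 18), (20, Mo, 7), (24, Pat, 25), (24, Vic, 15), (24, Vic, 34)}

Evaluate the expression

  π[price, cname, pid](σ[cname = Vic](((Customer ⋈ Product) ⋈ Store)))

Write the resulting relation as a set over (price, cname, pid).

{(11, Vic, 13), (13, Vic, 13), (15, Vic, 13), (23, Vic, 13), (24, Vic, 13)}

Joining Customer and Product on qty yields {(10, 12, 37, law, 21), (10, 12, 37, law, 37), (20, 13, 20, hr, 26), (20, 13, 20, hr, 7), (20, 29, 28, p2, 26), (20, 29, 28, p2, 7), (24, 28, 13, p2, 11), (24, 28, 13, p2, 13), (24, 28, 13, p2, 15), (24, 28, 13, p2, 23), (24, 28, 13, p2, 24)}.
Joining (Customer ⋈ Product) and Store on qty yields {(20, 13, 20, hr, 26, Mo, 18), (20, 13, 20, hr, 26, Mo, 7), (20, 13, 20, hr, 7, Mo, 18), (20, 13, 20, hr, 7, Mo, 7), (20, 29, 28, p2, 26, Mo, 18), (20, 29, 28, p2, 26, Mo, 7), (20, 29, 28, p2, 7, Mo, 18), (20, 29, 28, p2, 7, Mo, 7), (24, 28, 13, p2, 11, Pat, 25), (24, 28, 13, p2, 11, Vic, 15), (24, 28, 13, p2, 11, Vic, 34), (24, 28, 13, p2, 13, Pat, 25), (24, 28, 13, p2, 13, Vic, 15), (24, 28, 13, p2, 13, Vic, 34), (24, 28, 13, p2, 15, Pat, 25), (24, 28, 13, p2, 15, Vic, 15), (24, 28, 13, p2, 15, Vic, 34), (24, 28, 13, p2, 23, Pat, 25), (24, 28, 13, p2, 23, Vic, 15), (24, 28, 13, p2, 23, Vic, 34), (24, 28, 13, p2, 24, Pat, 25), (24, 28, 13, p2, 24, Vic, 15), (24, 28, 13, p2, 24, Vic, 34)}.
Selection cname = Vic: {(24, 28, 13, p2, 11, Vic, 15), (24, 28, 13, p2, 11, Vic, 34), (24, 28, 13, p2, 13, Vic, 15), (24, 28, 13, p2, 13, Vic, 34), (24, 28, 13, p2, 15, Vic, 15), (24, 28, 13, p2, 15, Vic, 34), (24, 28, 13, p2, 23, Vic, 15), (24, 28, 13, p2, 23, Vic, 34), (24, 28, 13, p2, 24, Vic, 15), (24, 28, 13, p2, 24, Vic, 34)}
π[price, cname, pid]: project onto (price, cname, pid) (5 duplicate(s) eliminated) → {(11, Vic, 13), (13, Vic, 13), (15, Vic, 13), (23, Vic, 13), (24, Vic, 13)}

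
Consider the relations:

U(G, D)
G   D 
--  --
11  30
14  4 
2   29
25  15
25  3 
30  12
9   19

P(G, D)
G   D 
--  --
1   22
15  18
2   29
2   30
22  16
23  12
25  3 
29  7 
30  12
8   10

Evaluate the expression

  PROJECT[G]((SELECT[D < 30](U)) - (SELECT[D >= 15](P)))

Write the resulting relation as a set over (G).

{14, 25, 30, 9}

Apply σ_{D < 30}; surviving tuples: {(14, 4), (2, 29), (25, 15), (25, 3), (30, 12), (9, 19)}
Apply σ_{D >= 15}; surviving tuples: {(1, 22), (15, 18), (2, 29), (2, 30), (22, 16)}
Difference: {(14, 4), (2, 29), (25, 15), (25, 3), (30, 12), (9, 19)} with {(1, 22), (15, 18), (2, 29), (2, 30), (22, 16)} → {(14, 4), (25, 15), (25, 3), (30, 12), (9, 19)}
π_{G} gives {14, 25, 30, 9} (1 duplicate(s) eliminated).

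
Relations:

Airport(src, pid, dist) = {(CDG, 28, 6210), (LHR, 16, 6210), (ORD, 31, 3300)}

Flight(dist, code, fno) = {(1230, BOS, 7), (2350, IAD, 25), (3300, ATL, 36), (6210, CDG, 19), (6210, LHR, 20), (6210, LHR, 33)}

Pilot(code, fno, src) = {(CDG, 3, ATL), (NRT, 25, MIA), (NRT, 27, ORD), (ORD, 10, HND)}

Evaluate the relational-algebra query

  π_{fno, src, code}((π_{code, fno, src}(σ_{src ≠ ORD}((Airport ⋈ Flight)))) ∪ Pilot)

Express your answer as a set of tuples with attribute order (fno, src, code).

Airport ⋈ Flight (natural join on dist): {(CDG, 28, 6210, CDG, 19), (CDG, 28, 6210, LHR, 20), (CDG, 28, 6210, LHR, 33), (LHR, 16, 6210, CDG, 19), (LHR, 16, 6210, LHR, 20), (LHR, 16, 6210, LHR, 33), (ORD, 31, 3300, ATL, 36)}
Selection src ≠ ORD: {(CDG, 28, 6210, CDG, 19), (CDG, 28, 6210, LHR, 20), (CDG, 28, 6210, LHR, 33), (LHR, 16, 6210, CDG, 19), (LHR, 16, 6210, LHR, 20), (LHR, 16, 6210, LHR, 33)}
π[code, fno, src]: project onto (code, fno, src) → {(CDG, 19, CDG), (CDG, 19, LHR), (LHR, 20, CDG), (LHR, 20, LHR), (LHR, 33, CDG), (LHR, 33, LHR)}
Union: {(CDG, 19, CDG), (CDG, 19, LHR), (LHR, 20, CDG), (LHR, 20, LHR), (LHR, 33, CDG), (LHR, 33, LHR)} with {(CDG, 3, ATL), (NRT, 25, MIA), (NRT, 27, ORD), (ORD, 10, HND)} → {(CDG, 19, CDG), (CDG, 19, LHR), (CDG, 3, ATL), (LHR, 20, CDG), (LHR, 20, LHR), (LHR, 33, CDG), (LHR, 33, LHR), (NRT, 25, MIA), (NRT, 27, ORD), (ORD, 10, HND)}
π[fno, src, code]: project onto (fno, src, code) → {(10, HND, ORD), (19, CDG, CDG), (19, LHR, CDG), (20, CDG, LHR), (20, LHR, LHR), (25, MIA, NRT), (27, ORD, NRT), (3, ATL, CDG), (33, CDG, LHR), (33, LHR, LHR)}

{(10, HND, ORD), (19, CDG, CDG), (19, LHR, CDG), (20, CDG, LHR), (20, LHR, LHR), (25, MIA, NRT), (27, ORD, NRT), (3, ATL, CDG), (33, CDG, LHR), (33, LHR, LHR)}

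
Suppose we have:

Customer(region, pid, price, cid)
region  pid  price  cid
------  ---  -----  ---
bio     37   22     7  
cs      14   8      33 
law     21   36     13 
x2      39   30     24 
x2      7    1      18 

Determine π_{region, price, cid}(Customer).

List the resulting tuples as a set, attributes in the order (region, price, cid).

{(bio, 22, 7), (cs, 8, 33), (law, 36, 13), (x2, 1, 18), (x2, 30, 24)}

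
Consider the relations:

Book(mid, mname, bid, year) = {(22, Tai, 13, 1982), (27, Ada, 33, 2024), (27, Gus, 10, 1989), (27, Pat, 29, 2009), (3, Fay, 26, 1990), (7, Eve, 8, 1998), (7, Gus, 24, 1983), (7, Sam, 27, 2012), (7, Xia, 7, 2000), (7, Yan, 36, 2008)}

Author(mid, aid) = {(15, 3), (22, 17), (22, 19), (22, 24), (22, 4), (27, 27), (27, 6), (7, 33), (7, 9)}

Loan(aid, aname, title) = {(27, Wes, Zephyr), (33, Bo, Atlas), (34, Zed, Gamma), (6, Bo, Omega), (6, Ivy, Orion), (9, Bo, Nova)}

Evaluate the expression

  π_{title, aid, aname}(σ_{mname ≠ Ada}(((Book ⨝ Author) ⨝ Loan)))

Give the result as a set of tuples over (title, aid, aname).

Joining Book and Author on mid yields {(22, Tai, 13, 1982, 17), (22, Tai, 13, 1982, 19), (22, Tai, 13, 1982, 24), (22, Tai, 13, 1982, 4), (27, Ada, 33, 2024, 27), (27, Ada, 33, 2024, 6), (27, Gus, 10, 1989, 27), (27, Gus, 10, 1989, 6), (27, Pat, 29, 2009, 27), (27, Pat, 29, 2009, 6), (7, Eve, 8, 1998, 33), (7, Eve, 8, 1998, 9), (7, Gus, 24, 1983, 33), (7, Gus, 24, 1983, 9), (7, Sam, 27, 2012, 33), (7, Sam, 27, 2012, 9), (7, Xia, 7, 2000, 33), (7, Xia, 7, 2000, 9), (7, Yan, 36, 2008, 33), (7, Yan, 36, 2008, 9)}.
Joining (Book ⨝ Author) and Loan on aid yields {(27, Ada, 33, 2024, 27, Wes, Zephyr), (27, Ada, 33, 2024, 6, Bo, Omega), (27, Ada, 33, 2024, 6, Ivy, Orion), (27, Gus, 10, 1989, 27, Wes, Zephyr), (27, Gus, 10, 1989, 6, Bo, Omega), (27, Gus, 10, 1989, 6, Ivy, Orion), (27, Pat, 29, 2009, 27, Wes, Zephyr), (27, Pat, 29, 2009, 6, Bo, Omega), (27, Pat, 29, 2009, 6, Ivy, Orion), (7, Eve, 8, 1998, 33, Bo, Atlas), (7, Eve, 8, 1998, 9, Bo, Nova), (7, Gus, 24, 1983, 33, Bo, Atlas), (7, Gus, 24, 1983, 9, Bo, Nova), (7, Sam, 27, 2012, 33, Bo, Atlas), (7, Sam, 27, 2012, 9, Bo, Nova), (7, Xia, 7, 2000, 33, Bo, Atlas), (7, Xia, 7, 2000, 9, Bo, Nova), (7, Yan, 36, 2008, 33, Bo, Atlas), (7, Yan, 36, 2008, 9, Bo, Nova)}.
σ[mname ≠ Ada]: keep tuples satisfying mname ≠ Ada → {(27, Gus, 10, 1989, 27, Wes, Zephyr), (27, Gus, 10, 1989, 6, Bo, Omega), (27, Gus, 10, 1989, 6, Ivy, Orion), (27, Pat, 29, 2009, 27, Wes, Zephyr), (27, Pat, 29, 2009, 6, Bo, Omega), (27, Pat, 29, 2009, 6, Ivy, Orion), (7, Eve, 8, 1998, 33, Bo, Atlas), (7, Eve, 8, 1998, 9, Bo, Nova), (7, Gus, 24, 1983, 33, Bo, Atlas), (7, Gus, 24, 1983, 9, Bo, Nova), (7, Sam, 27, 2012, 33, Bo, Atlas), (7, Sam, 27, 2012, 9, Bo, Nova), (7, Xia, 7, 2000, 33, Bo, Atlas), (7, Xia, 7, 2000, 9, Bo, Nova), (7, Yan, 36, 2008, 33, Bo, Atlas), (7, Yan, 36, 2008, 9, Bo, Nova)}
Keep only column(s) title, aid, aname (11 duplicate(s) eliminated): {(Atlas, 33, Bo), (Nova, 9, Bo), (Omega, 6, Bo), (Orion, 6, Ivy), (Zephyr, 27, Wes)}

{(Atlas, 33, Bo), (Nova, 9, Bo), (Omega, 6, Bo), (Orion, 6, Ivy), (Zephyr, 27, Wes)}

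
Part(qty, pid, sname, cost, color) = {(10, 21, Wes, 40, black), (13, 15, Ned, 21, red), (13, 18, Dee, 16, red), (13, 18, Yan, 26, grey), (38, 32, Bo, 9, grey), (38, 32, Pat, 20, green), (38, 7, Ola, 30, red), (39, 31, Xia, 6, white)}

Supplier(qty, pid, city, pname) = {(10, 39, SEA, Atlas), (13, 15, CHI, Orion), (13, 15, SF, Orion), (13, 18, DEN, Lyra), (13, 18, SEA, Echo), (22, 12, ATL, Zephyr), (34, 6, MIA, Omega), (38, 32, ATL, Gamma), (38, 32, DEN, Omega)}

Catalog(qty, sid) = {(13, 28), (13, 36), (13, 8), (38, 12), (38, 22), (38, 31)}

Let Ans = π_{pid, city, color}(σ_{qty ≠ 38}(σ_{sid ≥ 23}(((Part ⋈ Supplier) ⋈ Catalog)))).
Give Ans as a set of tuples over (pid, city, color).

{(15, CHI, red), (15, SF, red), (18, DEN, grey), (18, DEN, red), (18, SEA, grey), (18, SEA, red)}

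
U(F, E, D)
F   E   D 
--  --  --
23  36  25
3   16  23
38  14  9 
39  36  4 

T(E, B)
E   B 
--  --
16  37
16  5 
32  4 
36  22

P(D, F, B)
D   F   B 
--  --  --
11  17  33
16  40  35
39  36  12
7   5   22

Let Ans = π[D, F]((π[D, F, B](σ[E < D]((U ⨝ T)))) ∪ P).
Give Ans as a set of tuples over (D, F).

U ⋈ T (natural join on E): {(23, 36, 25, 22), (3, 16, 23, 37), (3, 16, 23, 5), (39, 36, 4, 22)}
σ[E < D]: keep tuples satisfying E < D → {(3, 16, 23, 37), (3, 16, 23, 5)}
π_{D, F, B} gives {(23, 3, 37), (23, 3, 5)}.
Set union of the two operands is {(11, 17, 33), (16, 40, 35), (23, 3, 37), (23, 3, 5), (39, 36, 12), (7, 5, 22)}.
π_{D, F} gives {(11, 17), (16, 40), (23, 3), (39, 36), (7, 5)} (1 duplicate(s) eliminated).

{(11, 17), (16, 40), (23, 3), (39, 36), (7, 5)}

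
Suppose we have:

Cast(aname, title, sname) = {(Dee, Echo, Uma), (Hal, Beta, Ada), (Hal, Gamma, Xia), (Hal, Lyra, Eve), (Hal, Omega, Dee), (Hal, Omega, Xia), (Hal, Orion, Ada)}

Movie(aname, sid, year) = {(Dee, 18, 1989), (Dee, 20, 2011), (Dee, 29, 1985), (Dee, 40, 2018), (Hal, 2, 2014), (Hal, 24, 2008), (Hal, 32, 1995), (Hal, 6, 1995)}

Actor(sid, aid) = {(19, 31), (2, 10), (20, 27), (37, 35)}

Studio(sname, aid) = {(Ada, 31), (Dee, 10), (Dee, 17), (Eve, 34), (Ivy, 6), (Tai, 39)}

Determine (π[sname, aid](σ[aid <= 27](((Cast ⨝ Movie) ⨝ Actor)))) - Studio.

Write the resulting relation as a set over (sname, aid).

{(Ada, 10), (Eve, 10), (Uma, 27), (Xia, 10)}

Natural join on aname: {(Dee, Echo, Uma, 18, 1989), (Dee, Echo, Uma, 20, 2011), (Dee, Echo, Uma, 29, 1985), (Dee, Echo, Uma, 40, 2018), (Hal, Beta, Ada, 2, 2014), (Hal, Beta, Ada, 24, 2008), (Hal, Beta, Ada, 32, 1995), (Hal, Beta, Ada, 6, 1995), (Hal, Gamma, Xia, 2, 2014), (Hal, Gamma, Xia, 24, 2008), (Hal, Gamma, Xia, 32, 1995), (Hal, Gamma, Xia, 6, 1995), (Hal, Lyra, Eve, 2, 2014), (Hal, Lyra, Eve, 24, 2008), (Hal, Lyra, Eve, 32, 1995), (Hal, Lyra, Eve, 6, 1995), (Hal, Omega, Dee, 2, 2014), (Hal, Omega, Dee, 24, 2008), (Hal, Omega, Dee, 32, 1995), (Hal, Omega, Dee, 6, 1995), (Hal, Omega, Xia, 2, 2014), (Hal, Omega, Xia, 24, 2008), (Hal, Omega, Xia, 32, 1995), (Hal, Omega, Xia, 6, 1995), (Hal, Orion, Ada, 2, 2014), (Hal, Orion, Ada, 24, 2008), (Hal, Orion, Ada, 32, 1995), (Hal, Orion, Ada, 6, 1995)}
Natural join on sid: {(Dee, Echo, Uma, 20, 2011, 27), (Hal, Beta, Ada, 2, 2014, 10), (Hal, Gamma, Xia, 2, 2014, 10), (Hal, Lyra, Eve, 2, 2014, 10), (Hal, Omega, Dee, 2, 2014, 10), (Hal, Omega, Xia, 2, 2014, 10), (Hal, Orion, Ada, 2, 2014, 10)}
Apply σ_{aid <= 27}; surviving tuples: {(Dee, Echo, Uma, 20, 2011, 27), (Hal, Beta, Ada, 2, 2014, 10), (Hal, Gamma, Xia, 2, 2014, 10), (Hal, Lyra, Eve, 2, 2014, 10), (Hal, Omega, Dee, 2, 2014, 10), (Hal, Omega, Xia, 2, 2014, 10), (Hal, Orion, Ada, 2, 2014, 10)}
Keep only column(s) sname, aid (2 duplicate(s) eliminated): {(Ada, 10), (Dee, 10), (Eve, 10), (Uma, 27), (Xia, 10)}
Set difference of the two operands is {(Ada, 10), (Eve, 10), (Uma, 27), (Xia, 10)}.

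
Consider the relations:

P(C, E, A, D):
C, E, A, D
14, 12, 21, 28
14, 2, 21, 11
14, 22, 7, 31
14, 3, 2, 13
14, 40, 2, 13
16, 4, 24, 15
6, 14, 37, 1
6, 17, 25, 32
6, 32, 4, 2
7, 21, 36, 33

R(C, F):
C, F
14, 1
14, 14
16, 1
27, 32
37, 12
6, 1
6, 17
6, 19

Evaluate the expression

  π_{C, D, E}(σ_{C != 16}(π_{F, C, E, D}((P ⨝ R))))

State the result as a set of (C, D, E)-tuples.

{(14, 11, 2), (14, 13, 3), (14, 13, 40), (14, 28, 12), (14, 31, 22), (6, 1, 14), (6, 2, 32), (6, 32, 17)}

P ⋈ R (natural join on C): {(14, 12, 21, 28, 1), (14, 12, 21, 28, 14), (14, 2, 21, 11, 1), (14, 2, 21, 11, 14), (14, 22, 7, 31, 1), (14, 22, 7, 31, 14), (14, 3, 2, 13, 1), (14, 3, 2, 13, 14), (14, 40, 2, 13, 1), (14, 40, 2, 13, 14), (16, 4, 24, 15, 1), (6, 14, 37, 1, 1), (6, 14, 37, 1, 17), (6, 14, 37, 1, 19), (6, 17, 25, 32, 1), (6, 17, 25, 32, 17), (6, 17, 25, 32, 19), (6, 32, 4, 2, 1), (6, 32, 4, 2, 17), (6, 32, 4, 2, 19)}
Keep only column(s) F, C, E, D: {(1, 14, 12, 28), (1, 14, 2, 11), (1, 14, 22, 31), (1, 14, 3, 13), (1, 14, 40, 13), (1, 16, 4, 15), (1, 6, 14, 1), (1, 6, 17, 32), (1, 6, 32, 2), (14, 14, 12, 28), (14, 14, 2, 11), (14, 14, 22, 31), (14, 14, 3, 13), (14, 14, 40, 13), (17, 6, 14, 1), (17, 6, 17, 32), (17, 6, 32, 2), (19, 6, 14, 1), (19, 6, 17, 32), (19, 6, 32, 2)}
Selection C != 16: {(1, 14, 12, 28), (1, 14, 2, 11), (1, 14, 22, 31), (1, 14, 3, 13), (1, 14, 40, 13), (1, 6, 14, 1), (1, 6, 17, 32), (1, 6, 32, 2), (14, 14, 12, 28), (14, 14, 2, 11), (14, 14, 22, 31), (14, 14, 3, 13), (14, 14, 40, 13), (17, 6, 14, 1), (17, 6, 17, 32), (17, 6, 32, 2), (19, 6, 14, 1), (19, 6, 17, 32), (19, 6, 32, 2)}
Keep only column(s) C, D, E (11 duplicate(s) eliminated): {(14, 11, 2), (14, 13, 3), (14, 13, 40), (14, 28, 12), (14, 31, 22), (6, 1, 14), (6, 2, 32), (6, 32, 17)}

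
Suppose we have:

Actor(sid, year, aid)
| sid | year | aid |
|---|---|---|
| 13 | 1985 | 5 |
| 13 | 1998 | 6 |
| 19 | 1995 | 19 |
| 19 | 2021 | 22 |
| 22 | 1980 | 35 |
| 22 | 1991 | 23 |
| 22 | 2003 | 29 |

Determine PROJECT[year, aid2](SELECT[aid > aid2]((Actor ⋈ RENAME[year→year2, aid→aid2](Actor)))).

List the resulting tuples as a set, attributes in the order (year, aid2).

ρ[year→year2, aid→aid2]: schema becomes (sid, year2, aid2); tuples unchanged.
Joining Actor and RENAME[year→year2, aid→aid2](Actor) on sid yields {(13, 1985, 5, 1985, 5), (13, 1985, 5, 1998, 6), (13, 1998, 6, 1985, 5), (13, 1998, 6, 1998, 6), (19, 1995, 19, 1995, 19), (19, 1995, 19, 2021, 22), (19, 2021, 22, 1995, 19), (19, 2021, 22, 2021, 22), (22, 1980, 35, 1980, 35), (22, 1980, 35, 1991, 23), (22, 1980, 35, 2003, 29), (22, 1991, 23, 1980, 35), (22, 1991, 23, 1991, 23), (22, 1991, 23, 2003, 29), (22, 2003, 29, 1980, 35), (22, 2003, 29, 1991, 23), (22, 2003, 29, 2003, 29)}.
Filtering on aid > aid2 leaves {(13, 1998, 6, 1985, 5), (19, 2021, 22, 1995, 19), (22, 1980, 35, 1991, 23), (22, 1980, 35, 2003, 29), (22, 2003, 29, 1991, 23)}.
Projecting to year, aid2: {(1980, 23), (1980, 29), (1998, 5), (2003, 23), (2021, 19)}

{(1980, 23), (1980, 29), (1998, 5), (2003, 23), (2021, 19)}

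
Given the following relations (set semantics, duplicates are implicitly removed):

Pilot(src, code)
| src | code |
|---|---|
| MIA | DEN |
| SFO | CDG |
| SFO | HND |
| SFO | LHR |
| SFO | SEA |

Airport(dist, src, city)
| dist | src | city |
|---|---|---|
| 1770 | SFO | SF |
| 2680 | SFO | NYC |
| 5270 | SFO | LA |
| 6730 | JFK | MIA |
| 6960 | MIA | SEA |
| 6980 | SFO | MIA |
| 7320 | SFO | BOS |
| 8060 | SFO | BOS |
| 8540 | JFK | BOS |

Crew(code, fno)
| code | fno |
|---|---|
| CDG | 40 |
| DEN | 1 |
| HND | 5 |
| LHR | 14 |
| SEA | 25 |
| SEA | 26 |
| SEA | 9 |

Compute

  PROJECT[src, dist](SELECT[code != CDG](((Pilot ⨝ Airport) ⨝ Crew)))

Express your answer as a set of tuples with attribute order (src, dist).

{(MIA, 6960), (SFO, 1770), (SFO, 2680), (SFO, 5270), (SFO, 6980), (SFO, 7320), (SFO, 8060)}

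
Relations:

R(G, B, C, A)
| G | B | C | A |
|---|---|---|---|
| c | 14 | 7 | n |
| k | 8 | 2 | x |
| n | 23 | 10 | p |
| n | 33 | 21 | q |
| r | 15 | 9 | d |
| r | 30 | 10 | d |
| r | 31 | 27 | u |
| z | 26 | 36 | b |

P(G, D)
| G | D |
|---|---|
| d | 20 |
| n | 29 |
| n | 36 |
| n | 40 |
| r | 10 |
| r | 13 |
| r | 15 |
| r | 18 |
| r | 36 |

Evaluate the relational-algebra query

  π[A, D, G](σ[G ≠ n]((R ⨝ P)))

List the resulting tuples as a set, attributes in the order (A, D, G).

Natural join on G: {(n, 23, 10, p, 29), (n, 23, 10, p, 36), (n, 23, 10, p, 40), (n, 33, 21, q, 29), (n, 33, 21, q, 36), (n, 33, 21, q, 40), (r, 15, 9, d, 10), (r, 15, 9, d, 13), (r, 15, 9, d, 15), (r, 15, 9, d, 18), (r, 15, 9, d, 36), (r, 30, 10, d, 10), (r, 30, 10, d, 13), (r, 30, 10, d, 15), (r, 30, 10, d, 18), (r, 30, 10, d, 36), (r, 31, 27, u, 10), (r, 31, 27, u, 13), (r, 31, 27, u, 15), (r, 31, 27, u, 18), (r, 31, 27, u, 36)}
σ[G ≠ n]: keep tuples satisfying G ≠ n → {(r, 15, 9, d, 10), (r, 15, 9, d, 13), (r, 15, 9, d, 15), (r, 15, 9, d, 18), (r, 15, 9, d, 36), (r, 30, 10, d, 10), (r, 30, 10, d, 13), (r, 30, 10, d, 15), (r, 30, 10, d, 18), (r, 30, 10, d, 36), (r, 31, 27, u, 10), (r, 31, 27, u, 13), (r, 31, 27, u, 15), (r, 31, 27, u, 18), (r, 31, 27, u, 36)}
π_{A, D, G} gives {(d, 10, r), (d, 13, r), (d, 15, r), (d, 18, r), (d, 36, r), (u, 10, r), (u, 13, r), (u, 15, r), (u, 18, r), (u, 36, r)} (5 duplicate(s) eliminated).

{(d, 10, r), (d, 13, r), (d, 15, r), (d, 18, r), (d, 36, r), (u, 10, r), (u, 13, r), (u, 15, r), (u, 18, r), (u, 36, r)}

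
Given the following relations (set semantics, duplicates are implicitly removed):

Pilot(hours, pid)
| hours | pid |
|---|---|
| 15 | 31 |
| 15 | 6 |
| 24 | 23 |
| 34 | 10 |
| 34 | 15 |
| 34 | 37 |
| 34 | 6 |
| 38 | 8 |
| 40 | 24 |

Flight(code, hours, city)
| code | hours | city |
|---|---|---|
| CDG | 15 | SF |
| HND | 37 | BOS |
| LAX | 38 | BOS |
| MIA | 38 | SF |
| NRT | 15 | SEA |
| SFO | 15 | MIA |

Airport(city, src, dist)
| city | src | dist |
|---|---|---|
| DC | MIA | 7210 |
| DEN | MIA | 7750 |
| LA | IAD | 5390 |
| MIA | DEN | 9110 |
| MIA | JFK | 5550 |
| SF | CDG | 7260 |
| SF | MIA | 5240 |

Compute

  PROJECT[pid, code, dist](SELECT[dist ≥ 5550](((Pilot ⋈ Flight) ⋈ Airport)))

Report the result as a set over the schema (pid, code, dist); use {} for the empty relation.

{(31, CDG, 7260), (31, SFO, 5550), (31, SFO, 9110), (6, CDG, 7260), (6, SFO, 5550), (6, SFO, 9110), (8, MIA, 7260)}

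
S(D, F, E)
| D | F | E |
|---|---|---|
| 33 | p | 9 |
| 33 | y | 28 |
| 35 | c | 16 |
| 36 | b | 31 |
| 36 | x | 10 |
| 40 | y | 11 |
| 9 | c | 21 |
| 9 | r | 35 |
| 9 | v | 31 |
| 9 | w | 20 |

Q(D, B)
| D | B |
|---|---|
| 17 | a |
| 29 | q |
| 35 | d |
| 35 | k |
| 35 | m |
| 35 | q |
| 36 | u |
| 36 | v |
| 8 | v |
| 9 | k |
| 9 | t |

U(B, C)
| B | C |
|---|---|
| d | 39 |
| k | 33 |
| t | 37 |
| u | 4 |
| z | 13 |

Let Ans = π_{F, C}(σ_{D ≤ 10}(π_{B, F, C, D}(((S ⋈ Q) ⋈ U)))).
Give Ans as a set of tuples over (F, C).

S ⋈ Q (natural join on D): {(35, c, 16, d), (35, c, 16, k), (35, c, 16, m), (35, c, 16, q), (36, b, 31, u), (36, b, 31, v), (36, x, 10, u), (36, x, 10, v), (9, c, 21, k), (9, c, 21, t), (9, r, 35, k), (9, r, 35, t), (9, v, 31, k), (9, v, 31, t), (9, w, 20, k), (9, w, 20, t)}
(S ⋈ Q) ⋈ U (natural join on B): {(35, c, 16, d, 39), (35, c, 16, k, 33), (36, b, 31, u, 4), (36, x, 10, u, 4), (9, c, 21, k, 33), (9, c, 21, t, 37), (9, r, 35, k, 33), (9, r, 35, t, 37), (9, v, 31, k, 33), (9, v, 31, t, 37), (9, w, 20, k, 33), (9, w, 20, t, 37)}
π[B, F, C, D]: project onto (B, F, C, D) → {(d, c, 39, 35), (k, c, 33, 35), (k, c, 33, 9), (k, r, 33, 9), (k, v, 33, 9), (k, w, 33, 9), (t, c, 37, 9), (t, r, 37, 9), (t, v, 37, 9), (t, w, 37, 9), (u, b, 4, 36), (u, x, 4, 36)}
Selection D ≤ 10: {(k, c, 33, 9), (k, r, 33, 9), (k, v, 33, 9), (k, w, 33, 9), (t, c, 37, 9), (t, r, 37, 9), (t, v, 37, 9), (t, w, 37, 9)}
π[F, C]: project onto (F, C) → {(c, 33), (c, 37), (r, 33), (r, 37), (v, 33), (v, 37), (w, 33), (w, 37)}

{(c, 33), (c, 37), (r, 33), (r, 37), (v, 33), (v, 37), (w, 33), (w, 37)}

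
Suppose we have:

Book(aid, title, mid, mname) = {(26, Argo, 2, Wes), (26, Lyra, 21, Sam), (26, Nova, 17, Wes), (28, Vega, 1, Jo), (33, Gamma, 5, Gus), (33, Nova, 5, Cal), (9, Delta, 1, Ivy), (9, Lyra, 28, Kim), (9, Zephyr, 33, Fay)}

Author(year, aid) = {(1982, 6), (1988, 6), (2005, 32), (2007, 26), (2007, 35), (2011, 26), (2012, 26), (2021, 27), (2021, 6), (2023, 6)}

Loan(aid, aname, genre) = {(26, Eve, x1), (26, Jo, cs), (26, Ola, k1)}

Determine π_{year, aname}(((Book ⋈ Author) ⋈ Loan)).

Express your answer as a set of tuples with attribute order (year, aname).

Book ⋈ Author (natural join on aid): {(26, Argo, 2, Wes, 2007), (26, Argo, 2, Wes, 2011), (26, Argo, 2, Wes, 2012), (26, Lyra, 21, Sam, 2007), (26, Lyra, 21, Sam, 2011), (26, Lyra, 21, Sam, 2012), (26, Nova, 17, Wes, 2007), (26, Nova, 17, Wes, 2011), (26, Nova, 17, Wes, 2012)}
(Book ⋈ Author) ⋈ Loan (natural join on aid): {(26, Argo, 2, Wes, 2007, Eve, x1), (26, Argo, 2, Wes, 2007, Jo, cs), (26, Argo, 2, Wes, 2007, Ola, k1), (26, Argo, 2, Wes, 2011, Eve, x1), (26, Argo, 2, Wes, 2011, Jo, cs), (26, Argo, 2, Wes, 2011, Ola, k1), (26, Argo, 2, Wes, 2012, Eve, x1), (26, Argo, 2, Wes, 2012, Jo, cs), (26, Argo, 2, Wes, 2012, Ola, k1), (26, Lyra, 21, Sam, 2007, Eve, x1), (26, Lyra, 21, Sam, 2007, Jo, cs), (26, Lyra, 21, Sam, 2007, Ola, k1), (26, Lyra, 21, Sam, 2011, Eve, x1), (26, Lyra, 21, Sam, 2011, Jo, cs), (26, Lyra, 21, Sam, 2011, Ola, k1), (26, Lyra, 21, Sam, 2012, Eve, x1), (26, Lyra, 21, Sam, 2012, Jo, cs), (26, Lyra, 21, Sam, 2012, Ola, k1), (26, Nova, 17, Wes, 2007, Eve, x1), (26, Nova, 17, Wes, 2007, Jo, cs), (26, Nova, 17, Wes, 2007, Ola, k1), (26, Nova, 17, Wes, 2011, Eve, x1), (26, Nova, 17, Wes, 2011, Jo, cs), (26, Nova, 17, Wes, 2011, Ola, k1), (26, Nova, 17, Wes, 2012, Eve, x1), (26, Nova, 17, Wes, 2012, Jo, cs), (26, Nova, 17, Wes, 2012, Ola, k1)}
Keep only column(s) year, aname (18 duplicate(s) eliminated): {(2007, Eve), (2007, Jo), (2007, Ola), (2011, Eve), (2011, Jo), (2011, Ola), (2012, Eve), (2012, Jo), (2012, Ola)}

{(2007, Eve), (2007, Jo), (2007, Ola), (2011, Eve), (2011, Jo), (2011, Ola), (2012, Eve), (2012, Jo), (2012, Ola)}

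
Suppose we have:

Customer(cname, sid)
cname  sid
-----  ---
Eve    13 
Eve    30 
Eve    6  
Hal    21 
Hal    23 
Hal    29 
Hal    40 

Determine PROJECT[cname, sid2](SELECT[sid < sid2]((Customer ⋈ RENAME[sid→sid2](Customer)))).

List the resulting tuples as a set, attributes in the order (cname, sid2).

{(Eve, 13), (Eve, 30), (Hal, 23), (Hal, 29), (Hal, 40)}

ρ[sid→sid2]: schema becomes (cname, sid2); tuples unchanged.
Customer ⋈ RENAME[sid→sid2](Customer) (natural join on cname): {(Eve, 13, 13), (Eve, 13, 30), (Eve, 13, 6), (Eve, 30, 13), (Eve, 30, 30), (Eve, 30, 6), (Eve, 6, 13), (Eve, 6, 30), (Eve, 6, 6), (Hal, 21, 21), (Hal, 21, 23), (Hal, 21, 29), (Hal, 21, 40), (Hal, 23, 21), (Hal, 23, 23), (Hal, 23, 29), (Hal, 23, 40), (Hal, 29, 21), (Hal, 29, 23), (Hal, 29, 29), (Hal, 29, 40), (Hal, 40, 21), (Hal, 40, 23), (Hal, 40, 29), (Hal, 40, 40)}
σ[sid < sid2]: keep tuples satisfying sid < sid2 → {(Eve, 13, 30), (Eve, 6, 13), (Eve, 6, 30), (Hal, 21, 23), (Hal, 21, 29), (Hal, 21, 40), (Hal, 23, 29), (Hal, 23, 40), (Hal, 29, 40)}
Keep only column(s) cname, sid2 (4 duplicate(s) eliminated): {(Eve, 13), (Eve, 30), (Hal, 23), (Hal, 29), (Hal, 40)}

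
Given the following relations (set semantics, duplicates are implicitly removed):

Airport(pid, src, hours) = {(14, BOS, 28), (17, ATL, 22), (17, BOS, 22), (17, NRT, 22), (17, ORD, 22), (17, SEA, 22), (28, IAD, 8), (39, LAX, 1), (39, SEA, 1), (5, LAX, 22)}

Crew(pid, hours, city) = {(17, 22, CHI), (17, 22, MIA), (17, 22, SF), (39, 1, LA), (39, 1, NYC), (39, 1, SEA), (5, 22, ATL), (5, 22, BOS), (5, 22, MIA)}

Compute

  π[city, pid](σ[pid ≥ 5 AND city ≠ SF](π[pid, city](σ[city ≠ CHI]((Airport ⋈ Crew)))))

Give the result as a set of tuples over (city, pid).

Airport ⋈ Crew (natural join on pid, hours): {(17, ATL, 22, CHI), (17, ATL, 22, MIA), (17, ATL, 22, SF), (17, BOS, 22, CHI), (17, BOS, 22, MIA), (17, BOS, 22, SF), (17, NRT, 22, CHI), (17, NRT, 22, MIA), (17, NRT, 22, SF), (17, ORD, 22, CHI), (17, ORD, 22, MIA), (17, ORD, 22, SF), (17, SEA, 22, CHI), (17, SEA, 22, MIA), (17, SEA, 22, SF), (39, LAX, 1, LA), (39, LAX, 1, NYC), (39, LAX, 1, SEA), (39, SEA, 1, LA), (39, SEA, 1, NYC), (39, SEA, 1, SEA), (5, LAX, 22, ATL), (5, LAX, 22, BOS), (5, LAX, 22, MIA)}
Filtering on city ≠ CHI leaves {(17, ATL, 22, MIA), (17, ATL, 22, SF), (17, BOS, 22, MIA), (17, BOS, 22, SF), (17, NRT, 22, MIA), (17, NRT, 22, SF), (17, ORD, 22, MIA), (17, ORD, 22, SF), (17, SEA, 22, MIA), (17, SEA, 22, SF), (39, LAX, 1, LA), (39, LAX, 1, NYC), (39, LAX, 1, SEA), (39, SEA, 1, LA), (39, SEA, 1, NYC), (39, SEA, 1, SEA), (5, LAX, 22, ATL), (5, LAX, 22, BOS), (5, LAX, 22, MIA)}.
π[pid, city]: project onto (pid, city) (11 duplicate(s) eliminated) → {(17, MIA), (17, SF), (39, LA), (39, NYC), (39, SEA), (5, ATL), (5, BOS), (5, MIA)}
Filtering on pid ≥ 5 AND city ≠ SF leaves {(17, MIA), (39, LA), (39, NYC), (39, SEA), (5, ATL), (5, BOS), (5, MIA)}.
π[city, pid]: project onto (city, pid) → {(ATL, 5), (BOS, 5), (LA, 39), (MIA, 17), (MIA, 5), (NYC, 39), (SEA, 39)}

{(ATL, 5), (BOS, 5), (LA, 39), (MIA, 17), (MIA, 5), (NYC, 39), (SEA, 39)}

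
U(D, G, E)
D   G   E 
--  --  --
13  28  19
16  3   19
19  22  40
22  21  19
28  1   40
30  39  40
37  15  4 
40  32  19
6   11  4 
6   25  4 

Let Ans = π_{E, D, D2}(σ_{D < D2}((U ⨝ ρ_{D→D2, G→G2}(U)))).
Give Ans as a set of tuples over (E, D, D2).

ρ[D→D2, G→G2]: schema becomes (D2, G2, E); tuples unchanged.
Natural join on E: {(13, 28, 19, 13, 28), (13, 28, 19, 16, 3), (13, 28, 19, 22, 21), (13, 28, 19, 40, 32), (16, 3, 19, 13, 28), (16, 3, 19, 16, 3), (16, 3, 19, 22, 21), (16, 3, 19, 40, 32), (19, 22, 40, 19, 22), (19, 22, 40, 28, 1), (19, 22, 40, 30, 39), (22, 21, 19, 13, 28), (22, 21, 19, 16, 3), (22, 21, 19, 22, 21), (22, 21, 19, 40, 32), (28, 1, 40, 19, 22), (28, 1, 40, 28, 1), (28, 1, 40, 30, 39), (30, 39, 40, 19, 22), (30, 39, 40, 28, 1), (30, 39, 40, 30, 39), (37, 15, 4, 37, 15), (37, 15, 4, 6, 11), (37, 15, 4, 6, 25), (40, 32, 19, 13, 28), (40, 32, 19, 16, 3), (40, 32, 19, 22, 21), (40, 32, 19, 40, 32), (6, 11, 4, 37, 15), (6, 11, 4, 6, 11), (6, 11, 4, 6, 25), (6, 25, 4, 37, 15), (6, 25, 4, 6, 11), (6, 25, 4, 6, 25)}
Filtering on D < D2 leaves {(13, 28, 19, 16, 3), (13, 28, 19, 22, 21), (13, 28, 19, 40, 32), (16, 3, 19, 22, 21), (16, 3, 19, 40, 32), (19, 22, 40, 28, 1), (19, 22, 40, 30, 39), (22, 21, 19, 40, 32), (28, 1, 40, 30, 39), (6, 11, 4, 37, 15), (6, 25, 4, 37, 15)}.
Projecting to E, D, D2 (1 duplicate(s) eliminated): {(19, 13, 16), (19, 13, 22), (19, 13, 40), (19, 16, 22), (19, 16, 40), (19, 22, 40), (4, 6, 37), (40, 19, 28), (40, 19, 30), (40, 28, 30)}

{(19, 13, 16), (19, 13, 22), (19, 13, 40), (19, 16, 22), (19, 16, 40), (19, 22, 40), (4, 6, 37), (40, 19, 28), (40, 19, 30), (40, 28, 30)}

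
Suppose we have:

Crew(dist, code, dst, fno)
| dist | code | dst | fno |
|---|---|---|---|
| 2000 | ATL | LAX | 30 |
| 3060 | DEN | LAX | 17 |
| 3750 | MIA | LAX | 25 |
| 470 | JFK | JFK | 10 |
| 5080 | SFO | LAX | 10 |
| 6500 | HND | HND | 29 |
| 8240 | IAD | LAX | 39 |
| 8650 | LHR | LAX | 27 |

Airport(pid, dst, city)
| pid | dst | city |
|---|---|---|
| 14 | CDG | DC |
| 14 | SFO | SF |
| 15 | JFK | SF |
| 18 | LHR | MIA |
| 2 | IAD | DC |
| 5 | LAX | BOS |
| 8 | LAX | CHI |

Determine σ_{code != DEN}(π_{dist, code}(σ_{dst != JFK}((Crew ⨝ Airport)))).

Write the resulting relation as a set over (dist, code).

{(2000, ATL), (3750, MIA), (5080, SFO), (8240, IAD), (8650, LHR)}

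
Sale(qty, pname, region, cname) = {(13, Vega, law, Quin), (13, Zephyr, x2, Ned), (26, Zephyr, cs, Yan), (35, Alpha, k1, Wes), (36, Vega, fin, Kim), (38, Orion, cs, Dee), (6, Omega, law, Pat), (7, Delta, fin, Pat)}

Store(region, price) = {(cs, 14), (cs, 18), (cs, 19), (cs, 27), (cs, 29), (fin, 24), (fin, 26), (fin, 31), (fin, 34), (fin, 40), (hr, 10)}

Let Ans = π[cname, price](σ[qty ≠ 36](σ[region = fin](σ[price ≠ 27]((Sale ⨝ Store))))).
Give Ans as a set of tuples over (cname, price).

Sale ⋈ Store (natural join on region): {(26, Zephyr, cs, Yan, 14), (26, Zephyr, cs, Yan, 18), (26, Zephyr, cs, Yan, 19), (26, Zephyr, cs, Yan, 27), (26, Zephyr, cs, Yan, 29), (36, Vega, fin, Kim, 24), (36, Vega, fin, Kim, 26), (36, Vega, fin, Kim, 31), (36, Vega, fin, Kim, 34), (36, Vega, fin, Kim, 40), (38, Orion, cs, Dee, 14), (38, Orion, cs, Dee, 18), (38, Orion, cs, Dee, 19), (38, Orion, cs, Dee, 27), (38, Orion, cs, Dee, 29), (7, Delta, fin, Pat, 24), (7, Delta, fin, Pat, 26), (7, Delta, fin, Pat, 31), (7, Delta, fin, Pat, 34), (7, Delta, fin, Pat, 40)}
Filtering on price ≠ 27 leaves {(26, Zephyr, cs, Yan, 14), (26, Zephyr, cs, Yan, 18), (26, Zephyr, cs, Yan, 19), (26, Zephyr, cs, Yan, 29), (36, Vega, fin, Kim, 24), (36, Vega, fin, Kim, 26), (36, Vega, fin, Kim, 31), (36, Vega, fin, Kim, 34), (36, Vega, fin, Kim, 40), (38, Orion, cs, Dee, 14), (38, Orion, cs, Dee, 18), (38, Orion, cs, Dee, 19), (38, Orion, cs, Dee, 29), (7, Delta, fin, Pat, 24), (7, Delta, fin, Pat, 26), (7, Delta, fin, Pat, 31), (7, Delta, fin, Pat, 34), (7, Delta, fin, Pat, 40)}.
Filtering on region = fin leaves {(36, Vega, fin, Kim, 24), (36, Vega, fin, Kim, 26), (36, Vega, fin, Kim, 31), (36, Vega, fin, Kim, 34), (36, Vega, fin, Kim, 40), (7, Delta, fin, Pat, 24), (7, Delta, fin, Pat, 26), (7, Delta, fin, Pat, 31), (7, Delta, fin, Pat, 34), (7, Delta, fin, Pat, 40)}.
Filtering on qty ≠ 36 leaves {(7, Delta, fin, Pat, 24), (7, Delta, fin, Pat, 26), (7, Delta, fin, Pat, 31), (7, Delta, fin, Pat, 34), (7, Delta, fin, Pat, 40)}.
Projecting to cname, price: {(Pat, 24), (Pat, 26), (Pat, 31), (Pat, 34), (Pat, 40)}

{(Pat, 24), (Pat, 26), (Pat, 31), (Pat, 34), (Pat, 40)}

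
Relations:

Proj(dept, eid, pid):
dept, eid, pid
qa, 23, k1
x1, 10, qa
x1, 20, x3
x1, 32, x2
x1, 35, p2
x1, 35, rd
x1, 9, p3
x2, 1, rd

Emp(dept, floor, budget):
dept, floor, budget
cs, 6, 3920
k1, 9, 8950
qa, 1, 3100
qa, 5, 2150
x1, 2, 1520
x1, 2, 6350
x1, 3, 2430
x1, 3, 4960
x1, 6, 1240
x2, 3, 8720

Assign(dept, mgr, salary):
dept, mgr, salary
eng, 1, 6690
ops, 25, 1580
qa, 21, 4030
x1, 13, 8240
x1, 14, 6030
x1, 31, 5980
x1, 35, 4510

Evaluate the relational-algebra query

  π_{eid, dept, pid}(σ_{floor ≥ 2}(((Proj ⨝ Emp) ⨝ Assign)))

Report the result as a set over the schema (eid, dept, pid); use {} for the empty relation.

{(10, x1, qa), (20, x1, x3), (23, qa, k1), (32, x1, x2), (35, x1, p2), (35, x1, rd), (9, x1, p3)}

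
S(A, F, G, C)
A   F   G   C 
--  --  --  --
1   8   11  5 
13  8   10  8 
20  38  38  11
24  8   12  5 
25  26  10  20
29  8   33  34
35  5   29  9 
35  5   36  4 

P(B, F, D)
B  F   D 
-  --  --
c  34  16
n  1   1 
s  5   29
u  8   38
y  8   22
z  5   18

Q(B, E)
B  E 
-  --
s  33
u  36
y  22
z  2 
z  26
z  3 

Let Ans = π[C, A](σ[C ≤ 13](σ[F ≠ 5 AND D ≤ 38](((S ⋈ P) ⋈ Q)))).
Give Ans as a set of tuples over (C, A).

{(5, 1), (5, 24), (8, 13)}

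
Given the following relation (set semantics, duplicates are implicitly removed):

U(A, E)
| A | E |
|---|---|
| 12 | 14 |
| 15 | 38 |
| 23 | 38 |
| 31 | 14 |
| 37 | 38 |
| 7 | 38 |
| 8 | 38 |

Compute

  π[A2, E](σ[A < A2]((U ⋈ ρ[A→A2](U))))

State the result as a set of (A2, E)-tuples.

{(15, 38), (23, 38), (31, 14), (37, 38), (8, 38)}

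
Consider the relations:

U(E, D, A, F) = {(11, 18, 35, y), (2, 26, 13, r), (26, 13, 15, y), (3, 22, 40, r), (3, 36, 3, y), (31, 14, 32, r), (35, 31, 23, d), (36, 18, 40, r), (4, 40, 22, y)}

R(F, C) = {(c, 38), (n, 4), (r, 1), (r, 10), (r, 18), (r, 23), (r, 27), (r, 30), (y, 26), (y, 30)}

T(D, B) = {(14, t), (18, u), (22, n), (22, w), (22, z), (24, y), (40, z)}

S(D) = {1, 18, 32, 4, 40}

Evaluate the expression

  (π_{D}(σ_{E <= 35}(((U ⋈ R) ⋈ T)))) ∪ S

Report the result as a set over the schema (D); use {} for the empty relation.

{1, 14, 18, 22, 32, 4, 40}

Joining U and R on F yields {(11, 18, 35, y, 26), (11, 18, 35, y, 30), (2, 26, 13, r, 1), (2, 26, 13, r, 10), (2, 26, 13, r, 18), (2, 26, 13, r, 23), (2, 26, 13, r, 27), (2, 26, 13, r, 30), (26, 13, 15, y, 26), (26, 13, 15, y, 30), (3, 22, 40, r, 1), (3, 22, 40, r, 10), (3, 22, 40, r, 18), (3, 22, 40, r, 23), (3, 22, 40, r, 27), (3, 22, 40, r, 30), (3, 36, 3, y, 26), (3, 36, 3, y, 30), (31, 14, 32, r, 1), (31, 14, 32, r, 10), (31, 14, 32, r, 18), (31, 14, 32, r, 23), (31, 14, 32, r, 27), (31, 14, 32, r, 30), (36, 18, 40, r, 1), (36, 18, 40, r, 10), (36, 18, 40, r, 18), (36, 18, 40, r, 23), (36, 18, 40, r, 27), (36, 18, 40, r, 30), (4, 40, 22, y, 26), (4, 40, 22, y, 30)}.
Joining (U ⋈ R) and T on D yields {(11, 18, 35, y, 26, u), (11, 18, 35, y, 30, u), (3, 22, 40, r, 1, n), (3, 22, 40, r, 1, w), (3, 22, 40, r, 1, z), (3, 22, 40, r, 10, n), (3, 22, 40, r, 10, w), (3, 22, 40, r, 10, z), (3, 22, 40, r, 18, n), (3, 22, 40, r, 18, w), (3, 22, 40, r, 18, z), (3, 22, 40, r, 23, n), (3, 22, 40, r, 23, w), (3, 22, 40, r, 23, z), (3, 22, 40, r, 27, n), (3, 22, 40, r, 27, w), (3, 22, 40, r, 27, z), (3, 22, 40, r, 30, n), (3, 22, 40, r, 30, w), (3, 22, 40, r, 30, z), (31, 14, 32, r, 1, t), (31, 14, 32, r, 10, t), (31, 14, 32, r, 18, t), (31, 14, 32, r, 23, t), (31, 14, 32, r, 27, t), (31, 14, 32, r, 30, t), (36, 18, 40, r, 1, u), (36, 18, 40, r, 10, u), (36, 18, 40, r, 18, u), (36, 18, 40, r, 23, u), (36, 18, 40, r, 27, u), (36, 18, 40, r, 30, u), (4, 40, 22, y, 26, z), (4, 40, 22, y, 30, z)}.
Apply σ_{E <= 35}; surviving tuples: {(11, 18, 35, y, 26, u), (11, 18, 35, y, 30, u), (3, 22, 40, r, 1, n), (3, 22, 40, r, 1, w), (3, 22, 40, r, 1, z), (3, 22, 40, r, 10, n), (3, 22, 40, r, 10, w), (3, 22, 40, r, 10, z), (3, 22, 40, r, 18, n), (3, 22, 40, r, 18, w), (3, 22, 40, r, 18, z), (3, 22, 40, r, 23, n), (3, 22, 40, r, 23, w), (3, 22, 40, r, 23, z), (3, 22, 40, r, 27, n), (3, 22, 40, r, 27, w), (3, 22, 40, r, 27, z), (3, 22, 40, r, 30, n), (3, 22, 40, r, 30, w), (3, 22, 40, r, 30, z), (31, 14, 32, r, 1, t), (31, 14, 32, r, 10, t), (31, 14, 32, r, 18, t), (31, 14, 32, r, 23, t), (31, 14, 32, r, 27, t), (31, 14, 32, r, 30, t), (4, 40, 22, y, 26, z), (4, 40, 22, y, 30, z)}
Projecting to D (24 duplicate(s) eliminated): {14, 18, 22, 40}
Union: {14, 18, 22, 40} with {1, 18, 32, 4, 40} → {1, 14, 18, 22, 32, 4, 40}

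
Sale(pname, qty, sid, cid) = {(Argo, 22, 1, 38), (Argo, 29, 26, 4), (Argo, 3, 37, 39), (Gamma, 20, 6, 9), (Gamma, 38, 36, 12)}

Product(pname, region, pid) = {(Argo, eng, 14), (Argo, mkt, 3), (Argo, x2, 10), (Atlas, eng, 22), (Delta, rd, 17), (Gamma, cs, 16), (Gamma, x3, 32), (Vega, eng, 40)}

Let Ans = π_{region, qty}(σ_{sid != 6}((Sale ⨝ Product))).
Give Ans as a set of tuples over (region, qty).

Natural join on pname: {(Argo, 22, 1, 38, eng, 14), (Argo, 22, 1, 38, mkt, 3), (Argo, 22, 1, 38, x2, 10), (Argo, 29, 26, 4, eng, 14), (Argo, 29, 26, 4, mkt, 3), (Argo, 29, 26, 4, x2, 10), (Argo, 3, 37, 39, eng, 14), (Argo, 3, 37, 39, mkt, 3), (Argo, 3, 37, 39, x2, 10), (Gamma, 20, 6, 9, cs, 16), (Gamma, 20, 6, 9, x3, 32), (Gamma, 38, 36, 12, cs, 16), (Gamma, 38, 36, 12, x3, 32)}
Apply σ_{sid != 6}; surviving tuples: {(Argo, 22, 1, 38, eng, 14), (Argo, 22, 1, 38, mkt, 3), (Argo, 22, 1, 38, x2, 10), (Argo, 29, 26, 4, eng, 14), (Argo, 29, 26, 4, mkt, 3), (Argo, 29, 26, 4, x2, 10), (Argo, 3, 37, 39, eng, 14), (Argo, 3, 37, 39, mkt, 3), (Argo, 3, 37, 39, x2, 10), (Gamma, 38, 36, 12, cs, 16), (Gamma, 38, 36, 12, x3, 32)}
Keep only column(s) region, qty: {(cs, 38), (eng, 22), (eng, 29), (eng, 3), (mkt, 22), (mkt, 29), (mkt, 3), (x2, 22), (x2, 29), (x2, 3), (x3, 38)}

{(cs, 38), (eng, 22), (eng, 29), (eng, 3), (mkt, 22), (mkt, 29), (mkt, 3), (x2, 22), (x2, 29), (x2, 3), (x3, 38)}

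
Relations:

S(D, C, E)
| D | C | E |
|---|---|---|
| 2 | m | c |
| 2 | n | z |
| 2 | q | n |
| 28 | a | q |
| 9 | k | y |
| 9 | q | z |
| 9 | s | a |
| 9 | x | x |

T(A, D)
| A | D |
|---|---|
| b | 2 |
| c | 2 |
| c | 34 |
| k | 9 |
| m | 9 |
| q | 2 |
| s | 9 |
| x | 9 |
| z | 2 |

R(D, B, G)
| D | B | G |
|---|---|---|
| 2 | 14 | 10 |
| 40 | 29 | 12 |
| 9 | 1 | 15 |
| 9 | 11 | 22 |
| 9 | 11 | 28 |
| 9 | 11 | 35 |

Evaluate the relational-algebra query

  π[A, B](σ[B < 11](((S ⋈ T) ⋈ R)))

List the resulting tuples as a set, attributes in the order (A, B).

{(k, 1), (m, 1), (s, 1), (x, 1)}

S ⋈ T (natural join on D): {(2, m, c, b), (2, m, c, c), (2, m, c, q), (2, m, c, z), (2, n, z, b), (2, n, z, c), (2, n, z, q), (2, n, z, z), (2, q, n, b), (2, q, n, c), (2, q, n, q), (2, q, n, z), (9, k, y, k), (9, k, y, m), (9, k, y, s), (9, k, y, x), (9, q, z, k), (9, q, z, m), (9, q, z, s), (9, q, z, x), (9, s, a, k), (9, s, a, m), (9, s, a, s), (9, s, a, x), (9, x, x, k), (9, x, x, m), (9, x, x, s), (9, x, x, x)}
(S ⋈ T) ⋈ R (natural join on D): {(2, m, c, b, 14, 10), (2, m, c, c, 14, 10), (2, m, c, q, 14, 10), (2, m, c, z, 14, 10), (2, n, z, b, 14, 10), (2, n, z, c, 14, 10), (2, n, z, q, 14, 10), (2, n, z, z, 14, 10), (2, q, n, b, 14, 10), (2, q, n, c, 14, 10), (2, q, n, q, 14, 10), (2, q, n, z, 14, 10), (9, k, y, k, 1, 15), (9, k, y, k, 11, 22), (9, k, y, k, 11, 28), (9, k, y, k, 11, 35), (9, k, y, m, 1, 15), (9, k, y, m, 11, 22), (9, k, y, m, 11, 28), (9, k, y, m, 11, 35), (9, k, y, s, 1, 15), (9, k, y, s, 11, 22), (9, k, y, s, 11, 28), (9, k, y, s, 11, 35), (9, k, y, x, 1, 15), (9, k, y, x, 11, 22), (9, k, y, x, 11, 28), (9, k, y, x, 11, 35), (9, q, z, k, 1, 15), (9, q, z, k, 11, 22), (9, q, z, k, 11, 28), (9, q, z, k, 11, 35), (9, q, z, m, 1, 15), (9, q, z, m, 11, 22), (9, q, z, m, 11, 28), (9, q, z, m, 11, 35), (9, q, z, s, 1, 15), (9, q, z, s, 11, 22), (9, q, z, s, 11, 28), (9, q, z, s, 11, 35), (9, q, z, x, 1, 15), (9, q, z, x, 11, 22), (9, q, z, x, 11, 28), (9, q, z, x, 11, 35), (9, s, a, k, 1, 15), (9, s, a, k, 11, 22), (9, s, a, k, 11, 28), (9, s, a, k, 11, 35), (9, s, a, m, 1, 15), (9, s, a, m, 11, 22), (9, s, a, m, 11, 28), (9, s, a, m, 11, 35), (9, s, a, s, 1, 15), (9, s, a, s, 11, 22), (9, s, a, s, 11, 28), (9, s, a, s, 11, 35), (9, s, a, x, 1, 15), (9, s, a, x, 11, 22), (9, s, a, x, 11, 28), (9, s, a, x, 11, 35), (9, x, x, k, 1, 15), (9, x, x, k, 11, 22), (9, x, x, k, 11, 28), (9, x, x, k, 11, 35), (9, x, x, m, 1, 15), (9, x, x, m, 11, 22), (9, x, x, m, 11, 28), (9, x, x, m, 11, 35), (9, x, x, s, 1, 15), (9, x, x, s, 11, 22), (9, x, x, s, 11, 28), (9, x, x, s, 11, 35), (9, x, x, x, 1, 15), (9, x, x, x, 11, 22), (9, x, x, x, 11, 28), (9, x, x, x, 11, 35)}
Apply σ_{B < 11}; surviving tuples: {(9, k, y, k, 1, 15), (9, k, y, m, 1, 15), (9, k, y, s, 1, 15), (9, k, y, x, 1, 15), (9, q, z, k, 1, 15), (9, q, z, m, 1, 15), (9, q, z, s, 1, 15), (9, q, z, x, 1, 15), (9, s, a, k, 1, 15), (9, s, a, m, 1, 15), (9, s, a, s, 1, 15), (9, s, a, x, 1, 15), (9, x, x, k, 1, 15), (9, x, x, m, 1, 15), (9, x, x, s, 1, 15), (9, x, x, x, 1, 15)}
π[A, B]: project onto (A, B) (12 duplicate(s) eliminated) → {(k, 1), (m, 1), (s, 1), (x, 1)}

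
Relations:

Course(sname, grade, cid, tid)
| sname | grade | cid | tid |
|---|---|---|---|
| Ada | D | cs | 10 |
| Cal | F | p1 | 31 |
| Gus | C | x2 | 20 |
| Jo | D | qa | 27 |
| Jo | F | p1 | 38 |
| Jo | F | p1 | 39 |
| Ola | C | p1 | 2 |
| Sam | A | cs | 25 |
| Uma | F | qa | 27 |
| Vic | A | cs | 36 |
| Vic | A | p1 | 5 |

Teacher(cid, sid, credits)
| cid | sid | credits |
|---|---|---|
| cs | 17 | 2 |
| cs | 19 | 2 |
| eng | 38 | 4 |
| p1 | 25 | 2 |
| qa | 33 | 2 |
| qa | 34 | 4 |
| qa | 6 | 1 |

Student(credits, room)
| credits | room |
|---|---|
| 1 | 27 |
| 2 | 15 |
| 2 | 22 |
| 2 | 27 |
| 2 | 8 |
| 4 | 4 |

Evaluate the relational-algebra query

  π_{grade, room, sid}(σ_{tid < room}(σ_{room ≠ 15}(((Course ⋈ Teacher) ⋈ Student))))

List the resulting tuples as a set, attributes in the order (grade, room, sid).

{(A, 22, 25), (A, 27, 17), (A, 27, 19), (A, 27, 25), (A, 8, 25), (C, 22, 25), (C, 27, 25), (C, 8, 25), (D, 22, 17), (D, 22, 19), (D, 27, 17), (D, 27, 19)}

Natural join on cid: {(Ada, D, cs, 10, 17, 2), (Ada, D, cs, 10, 19, 2), (Cal, F, p1, 31, 25, 2), (Jo, D, qa, 27, 33, 2), (Jo, D, qa, 27, 34, 4), (Jo, D, qa, 27, 6, 1), (Jo, F, p1, 38, 25, 2), (Jo, F, p1, 39, 25, 2), (Ola, C, p1, 2, 25, 2), (Sam, A, cs, 25, 17, 2), (Sam, A, cs, 25, 19, 2), (Uma, F, qa, 27, 33, 2), (Uma, F, qa, 27, 34, 4), (Uma, F, qa, 27, 6, 1), (Vic, A, cs, 36, 17, 2), (Vic, A, cs, 36, 19, 2), (Vic, A, p1, 5, 25, 2)}
Natural join on credits: {(Ada, D, cs, 10, 17, 2, 15), (Ada, D, cs, 10, 17, 2, 22), (Ada, D, cs, 10, 17, 2, 27), (Ada, D, cs, 10, 17, 2, 8), (Ada, D, cs, 10, 19, 2, 15), (Ada, D, cs, 10, 19, 2, 22), (Ada, D, cs, 10, 19, 2, 27), (Ada, D, cs, 10, 19, 2, 8), (Cal, F, p1, 31, 25, 2, 15), (Cal, F, p1, 31, 25, 2, 22), (Cal, F, p1, 31, 25, 2, 27), (Cal, F, p1, 31, 25, 2, 8), (Jo, D, qa, 27, 33, 2, 15), (Jo, D, qa, 27, 33, 2, 22), (Jo, D, qa, 27, 33, 2, 27), (Jo, D, qa, 27, 33, 2, 8), (Jo, D, qa, 27, 34, 4, 4), (Jo, D, qa, 27, 6, 1, 27), (Jo, F, p1, 38, 25, 2, 15), (Jo, F, p1, 38, 25, 2, 22), (Jo, F, p1, 38, 25, 2, 27), (Jo, F, p1, 38, 25, 2, 8), (Jo, F, p1, 39, 25, 2, 15), (Jo, F, p1, 39, 25, 2, 22), (Jo, F, p1, 39, 25, 2, 27), (Jo, F, p1, 39, 25, 2, 8), (Ola, C, p1, 2, 25, 2, 15), (Ola, C, p1, 2, 25, 2, 22), (Ola, C, p1, 2, 25, 2, 27), (Ola, C, p1, 2, 25, 2, 8), (Sam, A, cs, 25, 17, 2, 15), (Sam, A, cs, 25, 17, 2, 22), (Sam, A, cs, 25, 17, 2, 27), (Sam, A, cs, 25, 17, 2, 8), (Sam, A, cs, 25, 19, 2, 15), (Sam, A, cs, 25, 19, 2, 22), (Sam, A, cs, 25, 19, 2, 27), (Sam, A, cs, 25, 19, 2, 8), (Uma, F, qa, 27, 33, 2, 15), (Uma, F, qa, 27, 33, 2, 22), (Uma, F, qa, 27, 33, 2, 27), (Uma, F, qa, 27, 33, 2, 8), (Uma, F, qa, 27, 34, 4, 4), (Uma, F, qa, 27, 6, 1, 27), (Vic, A, cs, 36, 17, 2, 15), (Vic, A, cs, 36, 17, 2, 22), (Vic, A, cs, 36, 17, 2, 27), (Vic, A, cs, 36, 17, 2, 8), (Vic, A, cs, 36, 19, 2, 15), (Vic, A, cs, 36, 19, 2, 22), (Vic, A, cs, 36, 19, 2, 27), (Vic, A, cs, 36, 19, 2, 8), (Vic, A, p1, 5, 25, 2, 15), (Vic, A, p1, 5, 25, 2, 22), (Vic, A, p1, 5, 25, 2, 27), (Vic, A, p1, 5, 25, 2, 8)}
Selection room ≠ 15: {(Ada, D, cs, 10, 17, 2, 22), (Ada, D, cs, 10, 17, 2, 27), (Ada, D, cs, 10, 17, 2, 8), (Ada, D, cs, 10, 19, 2, 22), (Ada, D, cs, 10, 19, 2, 27), (Ada, D, cs, 10, 19, 2, 8), (Cal, F, p1, 31, 25, 2, 22), (Cal, F, p1, 31, 25, 2, 27), (Cal, F, p1, 31, 25, 2, 8), (Jo, D, qa, 27, 33, 2, 22), (Jo, D, qa, 27, 33, 2, 27), (Jo, D, qa, 27, 33, 2, 8), (Jo, D, qa, 27, 34, 4, 4), (Jo, D, qa, 27, 6, 1, 27), (Jo, F, p1, 38, 25, 2, 22), (Jo, F, p1, 38, 25, 2, 27), (Jo, F, p1, 38, 25, 2, 8), (Jo, F, p1, 39, 25, 2, 22), (Jo, F, p1, 39, 25, 2, 27), (Jo, F, p1, 39, 25, 2, 8), (Ola, C, p1, 2, 25, 2, 22), (Ola, C, p1, 2, 25, 2, 27), (Ola, C, p1, 2, 25, 2, 8), (Sam, A, cs, 25, 17, 2, 22), (Sam, A, cs, 25, 17, 2, 27), (Sam, A, cs, 25, 17, 2, 8), (Sam, A, cs, 25, 19, 2, 22), (Sam, A, cs, 25, 19, 2, 27), (Sam, A, cs, 25, 19, 2, 8), (Uma, F, qa, 27, 33, 2, 22), (Uma, F, qa, 27, 33, 2, 27), (Uma, F, qa, 27, 33, 2, 8), (Uma, F, qa, 27, 34, 4, 4), (Uma, F, qa, 27, 6, 1, 27), (Vic, A, cs, 36, 17, 2, 22), (Vic, A, cs, 36, 17, 2, 27), (Vic, A, cs, 36, 17, 2, 8), (Vic, A, cs, 36, 19, 2, 22), (Vic, A, cs, 36, 19, 2, 27), (Vic, A, cs, 36, 19, 2, 8), (Vic, A, p1, 5, 25, 2, 22), (Vic, A, p1, 5, 25, 2, 27), (Vic, A, p1, 5, 25, 2, 8)}
Selection tid < room: {(Ada, D, cs, 10, 17, 2, 22), (Ada, D, cs, 10, 17, 2, 27), (Ada, D, cs, 10, 19, 2, 22), (Ada, D, cs, 10, 19, 2, 27), (Ola, C, p1, 2, 25, 2, 22), (Ola, C, p1, 2, 25, 2, 27), (Ola, C, p1, 2, 25, 2, 8), (Sam, A, cs, 25, 17, 2, 27), (Sam, A, cs, 25, 19, 2, 27), (Vic, A, p1, 5, 25, 2, 22), (Vic, A, p1, 5, 25, 2, 27), (Vic, A, p1, 5, 25, 2, 8)}
Keep only column(s) grade, room, sid: {(A, 22, 25), (A, 27, 17), (A, 27, 19), (A, 27, 25), (A, 8, 25), (C, 22, 25), (C, 27, 25), (C, 8, 25), (D, 22, 17), (D, 22, 19), (D, 27, 17), (D, 27, 19)}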